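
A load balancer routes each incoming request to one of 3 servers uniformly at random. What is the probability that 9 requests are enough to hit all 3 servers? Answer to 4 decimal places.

By inclusion–exclusion over which servers are missing,
P(all seen) = Σ_{j=0}^{3} (-1)^j C(3,j)((3-j)/3)^9
= 1.00000 - 0.07804 + 0.00015 - 0.00000
= 0.92212.

0.9221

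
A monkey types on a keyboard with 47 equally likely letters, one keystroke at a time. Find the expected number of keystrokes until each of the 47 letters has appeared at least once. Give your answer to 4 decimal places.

208.5843

After k distinct letters have appeared, the next keystroke gives a new one with probability (47-k)/47, so the expected wait for the (k+1)-th is 47/(47-k).
E[T] = 47/47 + 47/46 + 47/45 + ... + 47/2 + 47/1 = 47·H_{47}.
H_{47} = 4.43796, so E[T] = 208.58430.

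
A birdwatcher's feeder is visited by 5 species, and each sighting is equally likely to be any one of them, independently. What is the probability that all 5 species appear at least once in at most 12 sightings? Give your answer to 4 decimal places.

0.6780

By inclusion–exclusion over which species are missing,
P(all seen) = Σ_{j=0}^{5} (-1)^j C(5,j)((5-j)/5)^12
= 1.00000 - 0.34360 + 0.02177 - 0.00017 + 0.00000 - 0.00000
= 0.67800.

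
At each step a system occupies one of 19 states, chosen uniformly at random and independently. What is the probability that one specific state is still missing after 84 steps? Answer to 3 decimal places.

0.011

On each step the fixed state fails to appear with probability 18/19.
P(still missing after 84) = (18/19)^84 = 0.0107.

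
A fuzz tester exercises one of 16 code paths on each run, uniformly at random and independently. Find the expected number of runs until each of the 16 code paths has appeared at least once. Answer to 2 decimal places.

54.09

The wait to go from k to k+1 distinct code paths is geometric with mean 16/(16-k).
E[T] = 16/16 + 16/15 + 16/14 + ... + 16/2 + 16/1 = 16·H_{16}.
H_{16} = 3.381, so E[T] = 54.092.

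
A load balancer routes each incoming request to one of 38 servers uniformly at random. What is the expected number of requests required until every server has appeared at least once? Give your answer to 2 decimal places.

160.66

After k distinct servers have appeared, the next request gives a new one with probability (38-k)/38, so the expected wait for the (k+1)-th is 38/(38-k).
E[T] = 38/38 + 38/37 + 38/36 + ... + 38/2 + 38/1 = 38·H_{38}.
H_{38} = 4.228, so E[T] = 160.660.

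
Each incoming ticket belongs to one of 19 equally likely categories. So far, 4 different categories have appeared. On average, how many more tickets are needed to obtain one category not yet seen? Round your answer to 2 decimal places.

The number of tickets until the next new category is geometric with success probability 15/19, so its mean is 19/15.
E = 19/15 = 1.267.

1.27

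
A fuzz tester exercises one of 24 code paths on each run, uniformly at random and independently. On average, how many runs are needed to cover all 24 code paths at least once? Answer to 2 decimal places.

90.62

After k distinct code paths have appeared, the next run gives a new one with probability (24-k)/24, so the expected wait for the (k+1)-th is 24/(24-k).
E[T] = 24/24 + 24/23 + 24/22 + ... + 24/2 + 24/1 = 24·H_{24}.
H_{24} = 3.776, so E[T] = 90.623.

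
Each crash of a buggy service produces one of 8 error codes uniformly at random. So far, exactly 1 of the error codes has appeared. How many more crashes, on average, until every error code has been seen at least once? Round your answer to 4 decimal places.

From k distinct to k+1 distinct takes on average 8/(8-k) crashes.
Sum over k = 1,...,7: E = 8/7 + 8/6 + 8/5 + ... + 8/2 + 8/1 = 20.74286.

20.7429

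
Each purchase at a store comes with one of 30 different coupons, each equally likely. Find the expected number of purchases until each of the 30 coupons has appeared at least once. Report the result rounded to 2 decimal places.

119.85

After k distinct coupons have appeared, the next purchase gives a new one with probability (30-k)/30, so the expected wait for the (k+1)-th is 30/(30-k).
E[T] = 30/30 + 30/29 + 30/28 + ... + 30/2 + 30/1 = 30·H_{30}.
H_{30} = 3.995, so E[T] = 119.850.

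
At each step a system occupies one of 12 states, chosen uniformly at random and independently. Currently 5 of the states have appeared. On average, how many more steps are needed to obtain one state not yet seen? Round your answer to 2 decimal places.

The number of steps until the next new state is geometric with success probability 7/12, so its mean is 12/7.
E = 12/7 = 1.714.

1.71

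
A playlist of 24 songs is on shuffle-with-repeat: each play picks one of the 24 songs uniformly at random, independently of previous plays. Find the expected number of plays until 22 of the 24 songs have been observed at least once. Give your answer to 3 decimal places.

Going from k to k+1 distinct takes a geometric number of plays with mean 24/(24-k).
Sum over k = 0,...,21: E = 24/24 + 24/23 + 24/22 + ... + 24/4 + 24/3 = 54.6230.

54.623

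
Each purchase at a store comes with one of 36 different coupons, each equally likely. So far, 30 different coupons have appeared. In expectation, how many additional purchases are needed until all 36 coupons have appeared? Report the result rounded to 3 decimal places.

From k distinct to k+1 distinct takes on average 36/(36-k) purchases.
Sum over k = 30,...,35: E = 36/6 + 36/5 + 36/4 + 36/3 + 36/2 + 36/1 = 88.2000.

88.200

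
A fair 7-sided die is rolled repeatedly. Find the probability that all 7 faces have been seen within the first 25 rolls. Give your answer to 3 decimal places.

0.856

Let A_i be the event that face i is missing after 25 rolls. By inclusion–exclusion on the A_i,
P(all seen) = Σ_{j=0}^{7} (-1)^j C(7,j)((7-j)/7)^25
= 1.0000 - 0.1484 + 0.0047 - 0.0000 + 0.0000 - 0.0000 + 0.0000 - 0.0000
= 0.8562.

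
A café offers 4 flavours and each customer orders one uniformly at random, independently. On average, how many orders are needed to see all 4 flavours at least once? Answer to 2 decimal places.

8.33

After k distinct flavours have appeared, the next order gives a new one with probability (4-k)/4, so the expected wait for the (k+1)-th is 4/(4-k).
E[T] = 4/4 + 4/3 + 4/2 + 4/1 = 4·H_{4}.
H_{4} = 2.083, so E[T] = 8.333.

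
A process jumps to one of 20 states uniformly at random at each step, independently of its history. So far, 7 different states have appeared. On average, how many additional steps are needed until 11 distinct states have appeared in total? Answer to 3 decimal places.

7.023

With k distinct states already seen, the next new one takes an expected 20/(20-k) steps.
Sum over k = 7,...,10: E = 20/13 + 20/12 + 20/11 + 20/10 = 7.0233.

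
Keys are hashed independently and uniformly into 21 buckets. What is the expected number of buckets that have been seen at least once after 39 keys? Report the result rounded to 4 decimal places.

17.8679

For each bucket, P(seen in 39 keys) = 1 - (20/21)^39 = 0.85085.
By linearity of expectation, E[distinct seen] = 21·(1 - (20/21)^39) = 17.86789.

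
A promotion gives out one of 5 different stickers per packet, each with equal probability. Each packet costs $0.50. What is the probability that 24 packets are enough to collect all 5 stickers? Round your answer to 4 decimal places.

Let A_i be the event that sticker i is missing after 24 packets. By inclusion–exclusion on the A_i,
P(all seen) = Σ_{j=0}^{5} (-1)^j C(5,j)((5-j)/5)^24
= 1.00000 - 0.02361 + 0.00005 - 0.00000 + 0.00000 - 0.00000
= 0.97644.

0.9764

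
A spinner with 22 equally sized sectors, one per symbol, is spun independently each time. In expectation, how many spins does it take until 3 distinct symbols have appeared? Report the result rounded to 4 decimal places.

Going from k to k+1 distinct takes a geometric number of spins with mean 22/(22-k).
Sum over k = 0,...,2: E = 22/22 + 22/21 + 22/20 = 3.14762.

3.1476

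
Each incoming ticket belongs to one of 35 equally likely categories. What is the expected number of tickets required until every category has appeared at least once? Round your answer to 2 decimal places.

145.14

Split into phases: going from k distinct to k+1 distinct takes on average 35/(35-k) tickets.
E[T] = 35/35 + 35/34 + 35/33 + ... + 35/2 + 35/1 = 35·H_{35}.
H_{35} = 4.147, so E[T] = 145.137.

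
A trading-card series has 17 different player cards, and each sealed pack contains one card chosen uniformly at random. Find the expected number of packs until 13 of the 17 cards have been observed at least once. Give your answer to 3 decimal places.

With k distinct cards already seen, the next new one arrives after an expected 17/(17-k) packs.
Sum over k = 0,...,12: E = 17/17 + 17/16 + 17/15 + ... + 17/6 + 17/5 = 23.0557.

23.056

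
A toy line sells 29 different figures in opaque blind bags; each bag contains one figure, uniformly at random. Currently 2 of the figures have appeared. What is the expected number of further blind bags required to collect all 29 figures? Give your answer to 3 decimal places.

112.852

From k distinct to k+1 distinct takes on average 29/(29-k) blind bags.
Sum over k = 2,...,28: E = 29/27 + 29/26 + 29/25 + ... + 29/2 + 29/1 = 112.8522.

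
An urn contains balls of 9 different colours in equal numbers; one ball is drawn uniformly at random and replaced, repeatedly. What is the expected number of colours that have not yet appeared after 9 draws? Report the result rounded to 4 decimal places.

3.1180

For each colour, P(unseen after 9) = (8/9)^9 = 0.34644.
By linearity of expectation, E[unseen] = 9·(8/9)^9 = 3.11795.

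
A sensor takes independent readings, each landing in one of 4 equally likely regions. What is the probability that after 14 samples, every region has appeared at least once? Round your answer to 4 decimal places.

0.9291

By inclusion–exclusion over which regions are missing,
P(all seen) = Σ_{j=0}^{4} (-1)^j C(4,j)((4-j)/4)^14
= 1.00000 - 0.07127 + 0.00037 - 0.00000 + 0.00000
= 0.92909.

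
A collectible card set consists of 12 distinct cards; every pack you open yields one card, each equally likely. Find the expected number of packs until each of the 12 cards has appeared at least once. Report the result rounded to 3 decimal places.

Split into phases: going from k distinct to k+1 distinct takes on average 12/(12-k) packs.
E[T] = 12/12 + 12/11 + 12/10 + ... + 12/2 + 12/1 = 12·H_{12}.
H_{12} = 3.1032, so E[T] = 37.2385.

37.239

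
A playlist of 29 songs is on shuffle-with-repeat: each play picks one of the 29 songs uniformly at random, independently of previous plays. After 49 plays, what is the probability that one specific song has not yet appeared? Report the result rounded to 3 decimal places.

Each play misses the fixed song with probability (29-1)/29 = 28/29, independently.
P(still missing after 49) = (28/29)^49 = 0.1792.

0.179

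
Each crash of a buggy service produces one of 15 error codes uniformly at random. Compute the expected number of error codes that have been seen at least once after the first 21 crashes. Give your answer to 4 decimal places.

For each error code, P(seen in 21 crashes) = 1 - (14/15)^21 = 0.76516.
By linearity of expectation, E[distinct seen] = 15·(1 - (14/15)^21) = 11.47740.

11.4774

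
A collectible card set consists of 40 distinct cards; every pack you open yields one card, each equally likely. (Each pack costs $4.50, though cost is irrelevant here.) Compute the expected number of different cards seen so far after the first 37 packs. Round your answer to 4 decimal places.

For each card, P(seen in 37 packs) = 1 - (39/40)^37 = 0.60810.
By linearity of expectation, E[distinct seen] = 40·(1 - (39/40)^37) = 24.32416.

24.3242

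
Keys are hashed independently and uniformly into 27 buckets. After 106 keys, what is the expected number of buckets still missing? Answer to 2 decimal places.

For each bucket, P(unseen after 106) = (26/27)^106 = 0.018.
By linearity of expectation, E[unseen] = 27·(26/27)^106 = 0.494.

0.49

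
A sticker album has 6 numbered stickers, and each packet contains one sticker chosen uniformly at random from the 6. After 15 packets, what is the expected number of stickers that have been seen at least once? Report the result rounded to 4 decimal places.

5.6106

For each sticker, P(seen in 15 packets) = 1 - (5/6)^15 = 0.93509.
By linearity of expectation, E[distinct seen] = 6·(1 - (5/6)^15) = 5.61057.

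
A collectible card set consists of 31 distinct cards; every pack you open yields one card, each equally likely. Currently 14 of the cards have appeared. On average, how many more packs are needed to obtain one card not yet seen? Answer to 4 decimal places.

The number of packs until the next new card is geometric with success probability 17/31, so its mean is 31/17.
E = 31/17 = 1.82353.

1.8235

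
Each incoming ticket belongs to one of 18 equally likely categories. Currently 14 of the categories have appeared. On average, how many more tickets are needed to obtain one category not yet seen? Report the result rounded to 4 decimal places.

4.5000

Each ticket yields a new category with probability (18-14)/18 = 4/18, so the wait is geometric with mean 18/4.
E = 18/4 = 4.50000.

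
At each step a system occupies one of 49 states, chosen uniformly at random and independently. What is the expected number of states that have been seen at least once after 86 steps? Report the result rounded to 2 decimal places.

For each state, P(seen in 86 steps) = 1 - (48/49)^86 = 0.830.
By linearity of expectation, E[distinct seen] = 49·(1 - (48/49)^86) = 40.681.

40.68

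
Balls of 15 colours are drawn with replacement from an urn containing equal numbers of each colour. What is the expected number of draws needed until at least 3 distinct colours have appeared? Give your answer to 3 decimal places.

3.225

Going from k to k+1 distinct takes a geometric number of draws with mean 15/(15-k).
Sum over k = 0,...,2: E = 15/15 + 15/14 + 15/13 = 3.2253.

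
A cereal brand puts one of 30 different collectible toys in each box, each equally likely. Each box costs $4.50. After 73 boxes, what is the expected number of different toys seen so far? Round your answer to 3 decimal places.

For each toy, P(seen in 73 boxes) = 1 - (29/30)^73 = 0.9158.
By linearity of expectation, E[distinct seen] = 30·(1 - (29/30)^73) = 27.4746.

27.475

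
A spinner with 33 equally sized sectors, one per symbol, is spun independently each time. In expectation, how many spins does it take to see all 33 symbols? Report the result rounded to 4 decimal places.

134.9303

After k distinct symbols have appeared, the next spin gives a new one with probability (33-k)/33, so the expected wait for the (k+1)-th is 33/(33-k).
E[T] = 33/33 + 33/32 + 33/31 + ... + 33/2 + 33/1 = 33·H_{33}.
H_{33} = 4.08880, so E[T] = 134.93034.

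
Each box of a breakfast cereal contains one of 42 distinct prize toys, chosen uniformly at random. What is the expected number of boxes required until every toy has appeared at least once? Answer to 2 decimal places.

The wait to go from k to k+1 distinct toys is geometric with mean 42/(42-k).
E[T] = 42/42 + 42/41 + 42/40 + ... + 42/2 + 42/1 = 42·H_{42}.
H_{42} = 4.327, so E[T] = 181.723.

181.72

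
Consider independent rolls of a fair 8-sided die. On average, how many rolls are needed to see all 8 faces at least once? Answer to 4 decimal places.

Split into phases: going from k distinct to k+1 distinct takes on average 8/(8-k) rolls.
E[T] = 8/8 + 8/7 + 8/6 + ... + 8/2 + 8/1 = 8·H_{8}.
H_{8} = 2.71786, so E[T] = 21.74286.

21.7429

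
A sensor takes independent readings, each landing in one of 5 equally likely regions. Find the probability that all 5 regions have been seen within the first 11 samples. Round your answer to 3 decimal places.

0.606

By inclusion–exclusion over which regions are missing,
P(all seen) = Σ_{j=0}^{5} (-1)^j C(5,j)((5-j)/5)^11
= 1.0000 - 0.4295 + 0.0363 - 0.0004 + 0.0000 - 0.0000
= 0.6064.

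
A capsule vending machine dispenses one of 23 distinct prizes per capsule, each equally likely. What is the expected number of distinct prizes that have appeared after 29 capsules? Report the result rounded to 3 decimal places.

For each prize, P(seen in 29 capsules) = 1 - (22/23)^29 = 0.7245.
By linearity of expectation, E[distinct seen] = 23·(1 - (22/23)^29) = 16.6631.

16.663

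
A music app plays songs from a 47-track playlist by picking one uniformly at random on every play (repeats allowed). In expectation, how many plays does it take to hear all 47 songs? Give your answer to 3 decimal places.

208.584

The wait to go from k to k+1 distinct songs is geometric with mean 47/(47-k).
E[T] = 47/47 + 47/46 + 47/45 + ... + 47/2 + 47/1 = 47·H_{47}.
H_{47} = 4.4380, so E[T] = 208.5843.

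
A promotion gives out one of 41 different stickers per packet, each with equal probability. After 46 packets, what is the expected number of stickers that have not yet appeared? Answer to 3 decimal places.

13.167

For each sticker, P(unseen after 46) = (40/41)^46 = 0.3211.
By linearity of expectation, E[unseen] = 41·(40/41)^46 = 13.1670.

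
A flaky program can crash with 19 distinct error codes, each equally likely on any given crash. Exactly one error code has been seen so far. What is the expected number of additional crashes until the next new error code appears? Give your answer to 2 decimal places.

1.06

Each crash yields a new error code with probability (19-1)/19 = 18/19, so the wait is geometric with mean 19/18.
E = 19/18 = 1.056.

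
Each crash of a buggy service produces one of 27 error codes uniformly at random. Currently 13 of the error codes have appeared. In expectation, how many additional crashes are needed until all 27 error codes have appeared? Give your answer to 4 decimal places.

87.7922

With k distinct error codes already seen, the next new one takes an expected 27/(27-k) crashes.
Sum over k = 13,...,26: E = 27/14 + 27/13 + 27/12 + ... + 27/2 + 27/1 = 87.79218.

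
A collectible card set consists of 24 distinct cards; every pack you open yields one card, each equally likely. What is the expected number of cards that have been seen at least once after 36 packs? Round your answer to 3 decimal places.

18.814

For each card, P(seen in 36 packs) = 1 - (23/24)^36 = 0.7839.
By linearity of expectation, E[distinct seen] = 24·(1 - (23/24)^36) = 18.8143.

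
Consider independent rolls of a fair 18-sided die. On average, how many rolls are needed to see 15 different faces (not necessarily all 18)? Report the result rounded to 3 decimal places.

With k distinct faces already seen, the next new one arrives after an expected 18/(18-k) rolls.
Sum over k = 0,...,14: E = 18/18 + 18/17 + 18/16 + ... + 18/5 + 18/4 = 29.9119.

29.912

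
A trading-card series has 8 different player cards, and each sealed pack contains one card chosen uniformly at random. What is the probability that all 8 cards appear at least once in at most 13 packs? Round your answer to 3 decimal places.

0.139

Let A_i be the event that card i is missing after 13 packs. By inclusion–exclusion on the A_i,
P(all seen) = Σ_{j=0}^{8} (-1)^j C(8,j)((8-j)/8)^13
= 1.0000 - 1.4099 + 0.6652 - 0.1243 + 0.0085 - 0.0002 + 0.0000 - 0.0000 + 0.0000
= 0.1393.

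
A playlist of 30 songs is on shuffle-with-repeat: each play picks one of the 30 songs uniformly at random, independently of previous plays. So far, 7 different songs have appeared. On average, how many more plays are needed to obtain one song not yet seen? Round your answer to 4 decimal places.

1.3043

The number of plays until the next new song is geometric with success probability 23/30, so its mean is 30/23.
E = 30/23 = 1.30435.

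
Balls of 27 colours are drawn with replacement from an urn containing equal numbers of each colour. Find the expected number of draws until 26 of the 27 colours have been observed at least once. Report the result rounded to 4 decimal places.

78.0693

With k distinct colours already seen, the next new one arrives after an expected 27/(27-k) draws.
Sum over k = 0,...,25: E = 27/27 + 27/26 + 27/25 + ... + 27/3 + 27/2 = 78.06933.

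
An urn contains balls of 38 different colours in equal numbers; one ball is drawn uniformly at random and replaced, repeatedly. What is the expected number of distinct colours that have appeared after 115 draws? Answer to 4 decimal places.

36.2304

For each colour, P(seen in 115 draws) = 1 - (37/38)^115 = 0.95343.
By linearity of expectation, E[distinct seen] = 38·(1 - (37/38)^115) = 36.23043.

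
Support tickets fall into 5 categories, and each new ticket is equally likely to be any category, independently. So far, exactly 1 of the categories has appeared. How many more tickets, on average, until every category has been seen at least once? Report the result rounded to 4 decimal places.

10.4167

With k distinct categories already seen, the next new one takes an expected 5/(5-k) tickets.
Sum over k = 1,...,4: E = 5/4 + 5/3 + 5/2 + 5/1 = 10.41667.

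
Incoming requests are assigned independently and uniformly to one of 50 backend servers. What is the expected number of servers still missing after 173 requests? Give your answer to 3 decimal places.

1.517

For each server, P(unseen after 173) = (49/50)^173 = 0.0303.
By linearity of expectation, E[unseen] = 50·(49/50)^173 = 1.5173.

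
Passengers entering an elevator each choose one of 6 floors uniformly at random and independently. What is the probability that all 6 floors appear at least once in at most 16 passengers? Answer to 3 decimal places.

By inclusion–exclusion over which floors are missing,
P(all seen) = Σ_{j=0}^{6} (-1)^j C(6,j)((6-j)/6)^16
= 1.0000 - 0.3245 + 0.0228 - 0.0003 + 0.0000 - 0.0000 + 0.0000
= 0.6980.

0.698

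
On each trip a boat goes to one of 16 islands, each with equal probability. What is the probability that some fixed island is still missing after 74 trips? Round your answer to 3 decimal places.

On each trip the fixed island fails to appear with probability 15/16.
P(still missing after 74) = (15/16)^74 = 0.0084.

0.008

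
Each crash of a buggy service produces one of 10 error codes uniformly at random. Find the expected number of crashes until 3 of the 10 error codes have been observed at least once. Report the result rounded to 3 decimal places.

3.361

Going from k to k+1 distinct takes a geometric number of crashes with mean 10/(10-k).
Sum over k = 0,...,2: E = 10/10 + 10/9 + 10/8 = 3.3611.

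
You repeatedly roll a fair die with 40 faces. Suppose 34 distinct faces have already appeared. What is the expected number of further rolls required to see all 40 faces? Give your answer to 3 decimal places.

98.000

With k distinct faces already seen, the next new one takes an expected 40/(40-k) rolls.
Sum over k = 34,...,39: E = 40/6 + 40/5 + 40/4 + 40/3 + 40/2 + 40/1 = 98.0000.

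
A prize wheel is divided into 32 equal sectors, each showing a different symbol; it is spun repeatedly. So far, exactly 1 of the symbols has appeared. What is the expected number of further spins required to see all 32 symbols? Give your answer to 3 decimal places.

128.872

The wait to go from k to k+1 distinct symbols is geometric with mean 32/(32-k).
Sum over k = 1,...,31: E = 32/31 + 32/30 + 32/29 + ... + 32/2 + 32/1 = 128.8718.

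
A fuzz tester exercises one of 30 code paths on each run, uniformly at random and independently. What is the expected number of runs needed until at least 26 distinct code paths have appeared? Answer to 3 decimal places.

57.350

Going from k to k+1 distinct takes a geometric number of runs with mean 30/(30-k).
Sum over k = 0,...,25: E = 30/30 + 30/29 + 30/28 + ... + 30/6 + 30/5 = 57.3496.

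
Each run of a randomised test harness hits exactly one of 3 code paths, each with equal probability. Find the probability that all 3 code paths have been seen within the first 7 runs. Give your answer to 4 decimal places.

0.8258

By inclusion–exclusion over which code paths are missing,
P(all seen) = Σ_{j=0}^{3} (-1)^j C(3,j)((3-j)/3)^7
= 1.00000 - 0.17558 + 0.00137 - 0.00000
= 0.82579.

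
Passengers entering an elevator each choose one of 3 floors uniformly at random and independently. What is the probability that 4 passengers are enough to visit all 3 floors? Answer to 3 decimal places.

0.444

By inclusion–exclusion over which floors are missing,
P(all seen) = Σ_{j=0}^{3} (-1)^j C(3,j)((3-j)/3)^4
= 1.0000 - 0.5926 + 0.0370 - 0.0000
= 0.4444.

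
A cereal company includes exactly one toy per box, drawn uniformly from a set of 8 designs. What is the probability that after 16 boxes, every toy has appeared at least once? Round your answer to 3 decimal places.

0.307

Let A_i be the event that toy i is missing after 16 boxes. By inclusion–exclusion on the A_i,
P(all seen) = Σ_{j=0}^{8} (-1)^j C(8,j)((8-j)/8)^16
= 1.0000 - 0.9445 + 0.2806 - 0.0304 + 0.0011 - 0.0000 + 0.0000 - 0.0000 + 0.0000
= 0.3068.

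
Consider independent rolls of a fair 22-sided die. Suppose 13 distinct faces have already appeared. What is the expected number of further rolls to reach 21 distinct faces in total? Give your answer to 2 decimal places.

With k distinct faces already seen, the next new one takes an expected 22/(22-k) rolls.
Sum over k = 13,...,20: E = 22/9 + 22/8 + 22/7 + ... + 22/3 + 22/2 = 40.237.

40.24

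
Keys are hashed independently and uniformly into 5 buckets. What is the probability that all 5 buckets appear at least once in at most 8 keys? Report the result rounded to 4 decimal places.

0.3226

Let A_i be the event that bucket i is missing after 8 keys. By inclusion–exclusion on the A_i,
P(all seen) = Σ_{j=0}^{5} (-1)^j C(5,j)((5-j)/5)^8
= 1.00000 - 0.83886 + 0.16796 - 0.00655 + 0.00001 - 0.00000
= 0.32256.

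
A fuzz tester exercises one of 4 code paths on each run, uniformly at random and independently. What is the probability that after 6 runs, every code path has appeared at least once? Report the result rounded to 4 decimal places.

0.3809

By inclusion–exclusion over which code paths are missing,
P(all seen) = Σ_{j=0}^{4} (-1)^j C(4,j)((4-j)/4)^6
= 1.00000 - 0.71191 + 0.09375 - 0.00098 + 0.00000
= 0.38086.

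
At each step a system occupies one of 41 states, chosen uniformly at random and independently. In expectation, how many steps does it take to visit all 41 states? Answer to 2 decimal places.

The wait to go from k to k+1 distinct states is geometric with mean 41/(41-k).
E[T] = 41/41 + 41/40 + 41/39 + ... + 41/2 + 41/1 = 41·H_{41}.
H_{41} = 4.303, so E[T] = 176.420.

176.42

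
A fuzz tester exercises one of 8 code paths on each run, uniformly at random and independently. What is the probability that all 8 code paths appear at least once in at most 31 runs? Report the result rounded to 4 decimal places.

0.8763

By inclusion–exclusion over which code paths are missing,
P(all seen) = Σ_{j=0}^{8} (-1)^j C(8,j)((8-j)/8)^31
= 1.00000 - 0.12745 + 0.00375 - 0.00003 + 0.00000 - 0.00000 + 0.00000 - 0.00000 + 0.00000
= 0.87627.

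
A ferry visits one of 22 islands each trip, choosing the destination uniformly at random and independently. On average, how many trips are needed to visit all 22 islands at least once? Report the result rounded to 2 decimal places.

81.20

After k distinct islands have appeared, the next trip gives a new one with probability (22-k)/22, so the expected wait for the (k+1)-th is 22/(22-k).
E[T] = 22/22 + 22/21 + 22/20 + ... + 22/2 + 22/1 = 22·H_{22}.
H_{22} = 3.691, so E[T] = 81.198.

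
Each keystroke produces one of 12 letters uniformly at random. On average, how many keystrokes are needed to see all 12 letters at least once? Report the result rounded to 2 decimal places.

After k distinct letters have appeared, the next keystroke gives a new one with probability (12-k)/12, so the expected wait for the (k+1)-th is 12/(12-k).
E[T] = 12/12 + 12/11 + 12/10 + ... + 12/2 + 12/1 = 12·H_{12}.
H_{12} = 3.103, so E[T] = 37.239.

37.24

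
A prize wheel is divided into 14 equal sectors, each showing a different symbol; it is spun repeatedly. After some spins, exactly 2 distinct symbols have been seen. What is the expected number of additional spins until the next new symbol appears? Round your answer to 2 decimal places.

1.17

Each spin yields a new symbol with probability (14-2)/14 = 12/14, so the wait is geometric with mean 14/12.
E = 14/12 = 1.167.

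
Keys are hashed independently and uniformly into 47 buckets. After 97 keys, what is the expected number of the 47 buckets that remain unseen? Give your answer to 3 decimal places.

5.836

For each bucket, P(unseen after 97) = (46/47)^97 = 0.1242.
By linearity of expectation, E[unseen] = 47·(46/47)^97 = 5.8360.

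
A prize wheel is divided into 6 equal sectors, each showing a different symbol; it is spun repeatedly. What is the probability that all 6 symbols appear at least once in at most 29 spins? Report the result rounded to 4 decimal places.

By inclusion–exclusion over which symbols are missing,
P(all seen) = Σ_{j=0}^{6} (-1)^j C(6,j)((6-j)/6)^29
= 1.00000 - 0.03033 + 0.00012 - 0.00000 + 0.00000 - 0.00000 + 0.00000
= 0.96979.

0.9698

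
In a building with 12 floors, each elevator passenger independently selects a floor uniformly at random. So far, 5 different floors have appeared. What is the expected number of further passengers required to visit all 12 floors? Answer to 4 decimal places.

31.1143

The wait to go from k to k+1 distinct floors is geometric with mean 12/(12-k).
Sum over k = 5,...,11: E = 12/7 + 12/6 + 12/5 + ... + 12/2 + 12/1 = 31.11429.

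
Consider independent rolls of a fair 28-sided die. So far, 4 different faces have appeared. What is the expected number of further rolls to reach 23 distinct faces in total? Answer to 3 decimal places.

The wait to go from k to k+1 distinct faces is geometric with mean 28/(28-k).
Sum over k = 4,...,22: E = 28/24 + 28/23 + 28/22 + ... + 28/7 + 28/6 = 41.7935.

41.793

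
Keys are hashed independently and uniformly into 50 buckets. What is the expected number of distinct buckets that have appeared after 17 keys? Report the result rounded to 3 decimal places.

14.534

For each bucket, P(seen in 17 keys) = 1 - (49/50)^17 = 0.2907.
By linearity of expectation, E[distinct seen] = 50·(1 - (49/50)^17) = 14.5339.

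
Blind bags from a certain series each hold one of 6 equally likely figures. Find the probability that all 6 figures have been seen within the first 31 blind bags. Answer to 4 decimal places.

Let A_i be the event that figure i is missing after 31 blind bags. By inclusion–exclusion on the A_i,
P(all seen) = Σ_{j=0}^{6} (-1)^j C(6,j)((6-j)/6)^31
= 1.00000 - 0.02106 + 0.00005 - 0.00000 + 0.00000 - 0.00000 + 0.00000
= 0.97899.

0.9790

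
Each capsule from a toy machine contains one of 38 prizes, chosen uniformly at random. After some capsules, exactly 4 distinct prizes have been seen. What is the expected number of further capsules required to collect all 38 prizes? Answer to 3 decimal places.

From k distinct to k+1 distinct takes on average 38/(38-k) capsules.
Sum over k = 4,...,37: E = 38/34 + 38/33 + 38/32 + ... + 38/2 + 38/1 = 156.4920.

156.492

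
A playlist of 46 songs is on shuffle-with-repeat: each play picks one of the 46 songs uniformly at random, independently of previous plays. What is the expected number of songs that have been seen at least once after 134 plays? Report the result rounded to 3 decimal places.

43.581

For each song, P(seen in 134 plays) = 1 - (45/46)^134 = 0.9474.
By linearity of expectation, E[distinct seen] = 46·(1 - (45/46)^134) = 43.5807.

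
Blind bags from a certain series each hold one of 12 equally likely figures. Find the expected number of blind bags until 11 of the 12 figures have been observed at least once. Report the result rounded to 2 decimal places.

With k distinct figures already seen, the next new one arrives after an expected 12/(12-k) blind bags.
Sum over k = 0,...,10: E = 12/12 + 12/11 + 12/10 + ... + 12/3 + 12/2 = 25.239.

25.24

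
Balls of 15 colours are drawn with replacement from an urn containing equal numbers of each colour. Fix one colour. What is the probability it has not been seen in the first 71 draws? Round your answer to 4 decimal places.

Each draw misses the fixed colour with probability (15-1)/15 = 14/15, independently.
P(still missing after 71) = (14/15)^71 = 0.00746.

0.0075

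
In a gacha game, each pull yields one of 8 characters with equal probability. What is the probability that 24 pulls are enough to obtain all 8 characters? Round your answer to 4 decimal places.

0.7028

Let A_i be the event that character i is missing after 24 pulls. By inclusion–exclusion on the A_i,
P(all seen) = Σ_{j=0}^{8} (-1)^j C(8,j)((8-j)/8)^24
= 1.00000 - 0.32455 + 0.02809 - 0.00071 + 0.00000 - 0.00000 + 0.00000 - 0.00000 + 0.00000
= 0.70284.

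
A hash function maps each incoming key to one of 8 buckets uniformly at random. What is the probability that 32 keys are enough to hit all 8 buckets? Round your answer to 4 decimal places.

0.8913

Let A_i be the event that bucket i is missing after 32 keys. By inclusion–exclusion on the A_i,
P(all seen) = Σ_{j=0}^{8} (-1)^j C(8,j)((8-j)/8)^32
= 1.00000 - 0.11152 + 0.00281 - 0.00002 + 0.00000 - 0.00000 + 0.00000 - 0.00000 + 0.00000
= 0.89128.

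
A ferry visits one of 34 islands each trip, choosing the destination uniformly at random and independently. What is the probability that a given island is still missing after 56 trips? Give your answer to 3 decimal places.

0.188

Each trip misses the fixed island with probability (34-1)/34 = 33/34, independently.
P(still missing after 56) = (33/34)^56 = 0.1879.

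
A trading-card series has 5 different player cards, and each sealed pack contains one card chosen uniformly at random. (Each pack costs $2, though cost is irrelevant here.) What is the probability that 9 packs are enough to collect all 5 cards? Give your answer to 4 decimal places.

0.4271

Let A_i be the event that card i is missing after 9 packs. By inclusion–exclusion on the A_i,
P(all seen) = Σ_{j=0}^{5} (-1)^j C(5,j)((5-j)/5)^9
= 1.00000 - 0.67109 + 0.10078 - 0.00262 + 0.00000 - 0.00000
= 0.42707.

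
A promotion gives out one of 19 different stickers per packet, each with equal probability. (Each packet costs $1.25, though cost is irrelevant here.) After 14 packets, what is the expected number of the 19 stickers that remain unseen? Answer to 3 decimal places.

8.913

For each sticker, P(unseen after 14) = (18/19)^14 = 0.4691.
By linearity of expectation, E[unseen] = 19·(18/19)^14 = 8.9129.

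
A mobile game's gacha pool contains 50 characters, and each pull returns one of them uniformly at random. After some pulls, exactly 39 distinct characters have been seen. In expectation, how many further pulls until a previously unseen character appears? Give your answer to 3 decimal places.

Each pull yields a new character with probability (50-39)/50 = 11/50, so the wait is geometric with mean 50/11.
E = 50/11 = 4.5455.

4.545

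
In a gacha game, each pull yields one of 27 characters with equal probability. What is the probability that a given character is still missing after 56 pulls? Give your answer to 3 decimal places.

On each pull the fixed character fails to appear with probability 26/27.
P(still missing after 56) = (26/27)^56 = 0.1208.

0.121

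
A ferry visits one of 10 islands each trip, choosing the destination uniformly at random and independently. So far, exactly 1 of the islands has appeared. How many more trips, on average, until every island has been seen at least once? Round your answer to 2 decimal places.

28.29

With k distinct islands already seen, the next new one takes an expected 10/(10-k) trips.
Sum over k = 1,...,9: E = 10/9 + 10/8 + 10/7 + ... + 10/2 + 10/1 = 28.290.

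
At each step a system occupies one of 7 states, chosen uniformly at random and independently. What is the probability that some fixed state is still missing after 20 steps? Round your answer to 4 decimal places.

On each step the fixed state fails to appear with probability 6/7.
P(still missing after 20) = (6/7)^20 = 0.04582.

0.0458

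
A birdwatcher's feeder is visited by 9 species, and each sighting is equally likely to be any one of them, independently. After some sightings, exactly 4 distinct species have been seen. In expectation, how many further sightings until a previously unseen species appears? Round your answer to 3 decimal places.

1.800

The number of sightings until the next new species is geometric with success probability 5/9, so its mean is 9/5.
E = 9/5 = 1.8000.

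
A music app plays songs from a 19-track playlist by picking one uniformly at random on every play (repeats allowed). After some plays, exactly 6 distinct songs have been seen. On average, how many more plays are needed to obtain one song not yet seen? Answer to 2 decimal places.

1.46

Each play yields a new song with probability (19-6)/19 = 13/19, so the wait is geometric with mean 19/13.
E = 19/13 = 1.462.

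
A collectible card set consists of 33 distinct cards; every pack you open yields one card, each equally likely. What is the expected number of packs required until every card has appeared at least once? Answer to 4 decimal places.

The wait to go from k to k+1 distinct cards is geometric with mean 33/(33-k).
E[T] = 33/33 + 33/32 + 33/31 + ... + 33/2 + 33/1 = 33·H_{33}.
H_{33} = 4.08880, so E[T] = 134.93034.

134.9303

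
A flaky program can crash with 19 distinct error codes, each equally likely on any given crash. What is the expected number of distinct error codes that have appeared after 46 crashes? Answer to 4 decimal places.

For each error code, P(seen in 46 crashes) = 1 - (18/19)^46 = 0.91685.
By linearity of expectation, E[distinct seen] = 19·(1 - (18/19)^46) = 17.42012.

17.4201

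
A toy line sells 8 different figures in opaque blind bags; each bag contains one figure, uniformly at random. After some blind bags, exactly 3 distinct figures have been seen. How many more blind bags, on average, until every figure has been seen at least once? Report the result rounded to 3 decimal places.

With k distinct figures already seen, the next new one takes an expected 8/(8-k) blind bags.
Sum over k = 3,...,7: E = 8/5 + 8/4 + 8/3 + 8/2 + 8/1 = 18.2667.

18.267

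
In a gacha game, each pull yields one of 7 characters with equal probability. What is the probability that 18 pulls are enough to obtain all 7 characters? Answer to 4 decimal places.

0.6112

Let A_i be the event that character i is missing after 18 pulls. By inclusion–exclusion on the A_i,
P(all seen) = Σ_{j=0}^{7} (-1)^j C(7,j)((7-j)/7)^18
= 1.00000 - 0.43657 + 0.04919 - 0.00148 + 0.00001 - 0.00000 + 0.00000 - 0.00000
= 0.61115.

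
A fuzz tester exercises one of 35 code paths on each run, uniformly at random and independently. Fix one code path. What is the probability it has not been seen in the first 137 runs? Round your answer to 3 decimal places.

0.019

On each run the fixed code path fails to appear with probability 34/35.
P(still missing after 137) = (34/35)^137 = 0.0188.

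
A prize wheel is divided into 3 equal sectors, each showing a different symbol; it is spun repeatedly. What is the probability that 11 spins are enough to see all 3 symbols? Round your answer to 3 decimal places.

0.965

Let A_i be the event that symbol i is missing after 11 spins. By inclusion–exclusion on the A_i,
P(all seen) = Σ_{j=0}^{3} (-1)^j C(3,j)((3-j)/3)^11
= 1.0000 - 0.0347 + 0.0000 - 0.0000
= 0.9653.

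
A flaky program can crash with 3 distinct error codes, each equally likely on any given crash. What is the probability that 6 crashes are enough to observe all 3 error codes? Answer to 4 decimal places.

0.7407

Let A_i be the event that error code i is missing after 6 crashes. By inclusion–exclusion on the A_i,
P(all seen) = Σ_{j=0}^{3} (-1)^j C(3,j)((3-j)/3)^6
= 1.00000 - 0.26337 + 0.00412 - 0.00000
= 0.74074.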